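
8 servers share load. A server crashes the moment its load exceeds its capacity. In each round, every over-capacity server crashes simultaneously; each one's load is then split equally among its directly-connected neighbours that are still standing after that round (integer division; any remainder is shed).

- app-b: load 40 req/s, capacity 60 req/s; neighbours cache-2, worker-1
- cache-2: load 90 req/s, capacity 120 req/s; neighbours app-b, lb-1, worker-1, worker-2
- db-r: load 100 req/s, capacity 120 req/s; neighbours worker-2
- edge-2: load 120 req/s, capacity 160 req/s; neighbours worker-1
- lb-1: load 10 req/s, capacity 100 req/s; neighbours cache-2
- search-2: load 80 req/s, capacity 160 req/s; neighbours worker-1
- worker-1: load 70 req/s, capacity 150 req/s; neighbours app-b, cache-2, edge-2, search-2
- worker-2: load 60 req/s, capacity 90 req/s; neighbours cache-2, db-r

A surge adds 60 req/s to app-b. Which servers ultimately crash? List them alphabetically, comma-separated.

app-b, cache-2, db-r, edge-2, search-2, worker-1, worker-2

Round 1 — app-b at 100 > 60. app-b crashes.
  app-b sheds 100 req/s to cache-2, worker-1: 50 each.
    cache-2: 90+50 = 140 > 120
    worker-1: 70+50 = 120 ≤ 150
Round 2 — cache-2 crashes.
  cache-2 sheds 140 req/s to lb-1, worker-1, worker-2: 46 each (2 lost).
    lb-1: 10+46 = 56 ≤ 100
    worker-1: 120+46 = 166 > 150
    worker-2: 60+46 = 106 > 90
Round 3 — worker-1, worker-2 crash.
  worker-1 sheds 166 req/s to edge-2, search-2: 83 each.
    edge-2: 120+83 = 203 > 160
    search-2: 80+83 = 163 > 160
  worker-2 sheds 106 req/s to db-r: 106 each.
    db-r: 100+106 = 206 > 120
Round 4 — db-r, edge-2, search-2 crash.
  db-r sheds 206 req/s: no online neighbours, lost.
  edge-2 sheds 203 req/s: no online neighbours, lost.
  search-2 sheds 163 req/s: no online neighbours, lost.
No further crashes.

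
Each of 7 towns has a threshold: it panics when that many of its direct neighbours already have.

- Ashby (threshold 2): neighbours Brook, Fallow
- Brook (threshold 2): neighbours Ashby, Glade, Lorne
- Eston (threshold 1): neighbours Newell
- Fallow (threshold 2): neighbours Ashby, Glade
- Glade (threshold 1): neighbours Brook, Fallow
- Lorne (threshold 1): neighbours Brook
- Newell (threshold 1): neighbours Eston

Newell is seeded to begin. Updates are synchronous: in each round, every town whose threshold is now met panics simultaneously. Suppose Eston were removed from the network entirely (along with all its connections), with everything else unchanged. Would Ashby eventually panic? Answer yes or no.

With Eston removed:
Round 1 — Newell panics (initial).
Round 2 — no new panics; cascade stops.

no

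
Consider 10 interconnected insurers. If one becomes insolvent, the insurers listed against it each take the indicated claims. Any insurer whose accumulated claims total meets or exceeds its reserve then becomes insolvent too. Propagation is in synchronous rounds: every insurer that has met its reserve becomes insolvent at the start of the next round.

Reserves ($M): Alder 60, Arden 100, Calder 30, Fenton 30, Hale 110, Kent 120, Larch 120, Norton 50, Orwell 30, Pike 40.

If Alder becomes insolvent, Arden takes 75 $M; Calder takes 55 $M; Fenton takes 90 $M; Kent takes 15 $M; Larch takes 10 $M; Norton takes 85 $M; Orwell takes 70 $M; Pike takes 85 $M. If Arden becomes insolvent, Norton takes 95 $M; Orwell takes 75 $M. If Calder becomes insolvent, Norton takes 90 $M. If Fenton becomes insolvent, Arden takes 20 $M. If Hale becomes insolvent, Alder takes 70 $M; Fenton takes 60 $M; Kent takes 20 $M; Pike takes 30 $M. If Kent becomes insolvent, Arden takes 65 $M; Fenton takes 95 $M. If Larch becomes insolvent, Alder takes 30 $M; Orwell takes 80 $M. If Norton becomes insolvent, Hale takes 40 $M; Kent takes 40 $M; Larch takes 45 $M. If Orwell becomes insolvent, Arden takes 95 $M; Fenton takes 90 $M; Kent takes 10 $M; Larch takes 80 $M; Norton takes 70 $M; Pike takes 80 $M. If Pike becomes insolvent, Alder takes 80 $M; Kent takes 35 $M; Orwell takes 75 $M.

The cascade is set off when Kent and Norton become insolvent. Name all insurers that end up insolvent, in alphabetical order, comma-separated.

Round 1 — Kent, Norton become insolvent (initial).
  Arden: +65 → 65 < 100
  Fenton: +95 → 95 ≥ 30
  Hale: +40 → 40 < 110
  Larch: +45 → 45 < 120
Round 2 — Fenton becomes insolvent.
  Arden: +20 → 85 < 100
No further insolvencies.

Fenton, Kent, Norton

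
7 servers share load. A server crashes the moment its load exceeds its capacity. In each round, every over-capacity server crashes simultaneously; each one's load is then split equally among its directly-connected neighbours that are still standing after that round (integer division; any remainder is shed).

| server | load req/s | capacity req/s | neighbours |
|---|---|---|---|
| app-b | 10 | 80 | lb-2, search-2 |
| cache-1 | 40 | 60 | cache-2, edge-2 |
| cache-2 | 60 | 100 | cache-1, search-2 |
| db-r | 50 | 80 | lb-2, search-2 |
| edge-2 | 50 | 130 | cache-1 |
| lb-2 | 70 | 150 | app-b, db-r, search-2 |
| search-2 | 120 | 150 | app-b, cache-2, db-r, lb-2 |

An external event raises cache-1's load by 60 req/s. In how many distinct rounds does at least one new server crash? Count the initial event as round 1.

Round 1 — cache-1 at 100 > 60. cache-1 crashes.
  cache-1 sheds 100 req/s to cache-2, edge-2: 50 each.
    cache-2: 60+50 = 110 > 100
    edge-2: 50+50 = 100 ≤ 130
Round 2 — cache-2 crashes.
  cache-2 sheds 110 req/s to search-2: 110 each.
    search-2: 120+110 = 230 > 150
Round 3 — search-2 crashes.
  search-2 sheds 230 req/s to app-b, db-r, lb-2: 76 each (2 lost).
    app-b: 10+76 = 86 > 80
    db-r: 50+76 = 126 > 80
    lb-2: 70+76 = 146 ≤ 150
Round 4 — app-b, db-r crash.
  app-b sheds 86 req/s to lb-2: 86 each.
    lb-2: 146+86 = 232 > 150
  db-r sheds 126 req/s to lb-2: 126 each.
    lb-2: 232+126 = 358 > 150
Round 5 — lb-2 crashes.
  lb-2 sheds 358 req/s: no online neighbours, lost.
No further crashes.

5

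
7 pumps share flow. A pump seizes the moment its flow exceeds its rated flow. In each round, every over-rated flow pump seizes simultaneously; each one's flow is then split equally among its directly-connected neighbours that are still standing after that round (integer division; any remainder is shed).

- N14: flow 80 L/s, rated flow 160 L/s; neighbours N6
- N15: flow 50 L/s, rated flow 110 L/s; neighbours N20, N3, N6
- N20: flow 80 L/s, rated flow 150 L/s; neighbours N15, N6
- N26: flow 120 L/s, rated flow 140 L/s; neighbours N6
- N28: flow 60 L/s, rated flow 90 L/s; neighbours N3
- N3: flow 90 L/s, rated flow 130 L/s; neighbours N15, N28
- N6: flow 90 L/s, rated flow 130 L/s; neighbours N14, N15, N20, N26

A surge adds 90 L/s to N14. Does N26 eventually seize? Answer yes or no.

yes

Round 1 — N14 at 170 > 160. N14 seizes.
  N14 sheds 170 L/s to N6: 170 each.
    N6: 90+170 = 260 > 130
Round 2 — N6 seizes.
  N6 sheds 260 L/s to N15, N20, N26: 86 each (2 lost).
    N15: 50+86 = 136 > 110
    N20: 80+86 = 166 > 150
    N26: 120+86 = 206 > 140
Round 3 — N15, N20, N26 seize.
  N15 sheds 136 L/s to N3: 136 each.
    N3: 90+136 = 226 > 130
  N20 sheds 166 L/s: no online neighbours, lost.
  N26 sheds 206 L/s: no online neighbours, lost.
Round 4 — N3 seizes.
  N3 sheds 226 L/s to N28: 226 each.
    N28: 60+226 = 286 > 90
Round 5 — N28 seizes.
  N28 sheds 286 L/s: no online neighbours, lost.
No further seizures.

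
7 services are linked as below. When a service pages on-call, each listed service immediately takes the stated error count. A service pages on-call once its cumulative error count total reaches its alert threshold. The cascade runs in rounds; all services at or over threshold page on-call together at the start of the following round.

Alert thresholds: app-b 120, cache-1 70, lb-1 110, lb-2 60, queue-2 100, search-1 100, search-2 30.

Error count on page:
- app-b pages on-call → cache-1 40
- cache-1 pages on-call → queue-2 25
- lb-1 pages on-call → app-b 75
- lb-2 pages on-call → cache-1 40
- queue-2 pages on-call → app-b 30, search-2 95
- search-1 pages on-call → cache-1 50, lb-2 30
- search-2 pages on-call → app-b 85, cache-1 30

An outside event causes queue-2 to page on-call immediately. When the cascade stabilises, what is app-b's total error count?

Round 1 — queue-2 pages on-call (initial).
  app-b: +30 → 30 < 120
  search-2: +95 → 95 ≥ 30
Round 2 — search-2 pages on-call.
  app-b: +85 → 115 < 120
  cache-1: +30 → 30 < 70
No further pages.

115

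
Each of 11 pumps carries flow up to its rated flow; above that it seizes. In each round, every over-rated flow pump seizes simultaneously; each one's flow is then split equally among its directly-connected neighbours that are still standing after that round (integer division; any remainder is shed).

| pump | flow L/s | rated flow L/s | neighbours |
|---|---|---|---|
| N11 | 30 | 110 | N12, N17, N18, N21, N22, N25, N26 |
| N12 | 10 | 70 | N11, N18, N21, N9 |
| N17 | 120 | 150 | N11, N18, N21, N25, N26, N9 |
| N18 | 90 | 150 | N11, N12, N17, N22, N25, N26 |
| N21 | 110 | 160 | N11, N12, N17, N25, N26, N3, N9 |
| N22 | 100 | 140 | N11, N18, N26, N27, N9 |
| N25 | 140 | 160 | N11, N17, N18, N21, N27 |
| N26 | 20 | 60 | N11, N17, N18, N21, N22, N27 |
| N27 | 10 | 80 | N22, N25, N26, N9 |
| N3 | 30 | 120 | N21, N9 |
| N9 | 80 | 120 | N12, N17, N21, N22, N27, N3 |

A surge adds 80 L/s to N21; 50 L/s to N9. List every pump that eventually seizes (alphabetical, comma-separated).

N11, N12, N17, N18, N21, N22, N25, N26, N27, N9

Round 1 — N21 at 190 > 160; N9 at 130 > 120. N21, N9 seize.
  N21 sheds 190 L/s to N11, N12, N17, N25, N26, N3: 31 each (4 lost).
    N11: 30+31 = 61 ≤ 110
    N12: 10+31 = 41 ≤ 70
    N17: 120+31 = 151 > 150
    N25: 140+31 = 171 > 160
    N26: 20+31 = 51 ≤ 60
    N3: 30+31 = 61 ≤ 120
  N9 sheds 130 L/s to N12, N17, N22, N27, N3: 26 each.
    N12: 41+26 = 67 ≤ 70
    N17: 151+26 = 177 > 150
    N22: 100+26 = 126 ≤ 140
    N27: 10+26 = 36 ≤ 80
    N3: 61+26 = 87 ≤ 120
Round 2 — N17, N25 seize.
  N17 sheds 177 L/s to N11, N18, N26: 59 each.
    N11: 61+59 = 120 > 110
    N18: 90+59 = 149 ≤ 150
    N26: 51+59 = 110 > 60
  N25 sheds 171 L/s to N11, N18, N27: 57 each.
    N11: 120+57 = 177 > 110
    N18: 149+57 = 206 > 150
    N27: 36+57 = 93 > 80
Round 3 — N11, N18, N26, N27 seize.
  N11 sheds 177 L/s to N12, N22: 88 each (1 lost).
    N12: 67+88 = 155 > 70
    N22: 126+88 = 214 > 140
  N18 sheds 206 L/s to N12, N22: 103 each.
    N12: 155+103 = 258 > 70
    N22: 214+103 = 317 > 140
  N26 sheds 110 L/s to N22: 110 each.
    N22: 317+110 = 427 > 140
  N27 sheds 93 L/s to N22: 93 each.
    N22: 427+93 = 520 > 140
Round 4 — N12, N22 seize.
  N12 sheds 258 L/s: no online neighbours, lost.
  N22 sheds 520 L/s: no online neighbours, lost.
No further seizures.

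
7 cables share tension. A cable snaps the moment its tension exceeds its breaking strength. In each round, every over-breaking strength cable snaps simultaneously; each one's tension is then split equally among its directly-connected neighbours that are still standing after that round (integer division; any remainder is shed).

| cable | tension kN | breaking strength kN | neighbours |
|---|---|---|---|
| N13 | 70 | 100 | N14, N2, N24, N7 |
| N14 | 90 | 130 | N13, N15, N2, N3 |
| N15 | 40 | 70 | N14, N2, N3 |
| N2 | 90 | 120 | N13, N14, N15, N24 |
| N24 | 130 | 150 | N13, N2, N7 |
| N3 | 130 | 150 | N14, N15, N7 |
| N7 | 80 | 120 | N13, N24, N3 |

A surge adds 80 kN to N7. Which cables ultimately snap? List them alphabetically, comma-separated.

Round 1 — N7 at 160 > 120. N7 snaps.
  N7 sheds 160 kN to N13, N24, N3: 53 each (1 lost).
    N13: 70+53 = 123 > 100
    N24: 130+53 = 183 > 150
    N3: 130+53 = 183 > 150
Round 2 — N13, N24, N3 snap.
  N13 sheds 123 kN to N14, N2: 61 each (1 lost).
    N14: 90+61 = 151 > 130
    N2: 90+61 = 151 > 120
  N24 sheds 183 kN to N2: 183 each.
    N2: 151+183 = 334 > 120
  N3 sheds 183 kN to N14, N15: 91 each (1 lost).
    N14: 151+91 = 242 > 130
    N15: 40+91 = 131 > 70
Round 3 — N14, N15, N2 snap.
  N14 sheds 242 kN: no online neighbours, lost.
  N15 sheds 131 kN: no online neighbours, lost.
  N2 sheds 334 kN: no online neighbours, lost.
No further breaks.

N13, N14, N15, N2, N24, N3, N7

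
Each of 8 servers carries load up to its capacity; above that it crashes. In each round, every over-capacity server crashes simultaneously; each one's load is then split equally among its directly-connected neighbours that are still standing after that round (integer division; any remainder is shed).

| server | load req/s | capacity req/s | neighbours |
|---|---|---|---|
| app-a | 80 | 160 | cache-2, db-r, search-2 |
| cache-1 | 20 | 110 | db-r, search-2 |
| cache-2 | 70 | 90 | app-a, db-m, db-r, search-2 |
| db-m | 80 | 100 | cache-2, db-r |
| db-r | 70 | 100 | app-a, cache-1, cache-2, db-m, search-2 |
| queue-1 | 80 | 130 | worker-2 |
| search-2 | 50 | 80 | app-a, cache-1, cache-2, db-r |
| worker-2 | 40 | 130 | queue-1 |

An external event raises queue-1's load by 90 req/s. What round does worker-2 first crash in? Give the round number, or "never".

Round 1 — queue-1 at 170 > 130. queue-1 crashes.
  queue-1 sheds 170 req/s to worker-2: 170 each.
    worker-2: 40+170 = 210 > 130
Round 2 — worker-2 crashes.
  worker-2 sheds 210 req/s: no online neighbours, lost.
No further crashes.

2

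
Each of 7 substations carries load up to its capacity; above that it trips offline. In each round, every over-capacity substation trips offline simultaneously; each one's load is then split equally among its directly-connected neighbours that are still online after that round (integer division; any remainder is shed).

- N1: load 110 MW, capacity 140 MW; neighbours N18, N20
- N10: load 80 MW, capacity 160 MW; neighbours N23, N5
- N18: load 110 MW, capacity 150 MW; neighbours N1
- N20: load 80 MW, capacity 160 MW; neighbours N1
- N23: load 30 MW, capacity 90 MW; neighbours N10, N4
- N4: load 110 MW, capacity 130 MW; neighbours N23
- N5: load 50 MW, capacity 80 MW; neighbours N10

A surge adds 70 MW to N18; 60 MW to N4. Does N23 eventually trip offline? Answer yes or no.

yes

Round 1 — N18 at 180 > 150; N4 at 170 > 130. N18, N4 trip offline.
  N18 sheds 180 MW to N1: 180 each.
    N1: 110+180 = 290 > 140
  N4 sheds 170 MW to N23: 170 each.
    N23: 30+170 = 200 > 90
Round 2 — N1, N23 trip offline.
  N1 sheds 290 MW to N20: 290 each.
    N20: 80+290 = 370 > 160
  N23 sheds 200 MW to N10: 200 each.
    N10: 80+200 = 280 > 160
Round 3 — N10, N20 trip offline.
  N10 sheds 280 MW to N5: 280 each.
    N5: 50+280 = 330 > 80
  N20 sheds 370 MW: no online neighbours, lost.
Round 4 — N5 trips offline.
  N5 sheds 330 MW: no online neighbours, lost.
No further trips.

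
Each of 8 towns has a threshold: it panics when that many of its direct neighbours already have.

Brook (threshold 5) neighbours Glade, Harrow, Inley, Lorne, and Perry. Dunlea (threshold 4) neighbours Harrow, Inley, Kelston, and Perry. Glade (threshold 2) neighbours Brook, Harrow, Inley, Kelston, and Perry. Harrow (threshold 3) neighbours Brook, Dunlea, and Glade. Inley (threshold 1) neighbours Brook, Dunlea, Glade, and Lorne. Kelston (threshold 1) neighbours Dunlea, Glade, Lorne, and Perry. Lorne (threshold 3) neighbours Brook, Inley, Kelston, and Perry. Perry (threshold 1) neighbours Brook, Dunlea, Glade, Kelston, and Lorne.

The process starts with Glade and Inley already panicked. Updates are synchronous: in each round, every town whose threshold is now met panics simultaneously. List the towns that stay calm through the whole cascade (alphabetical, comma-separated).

Brook, Dunlea, Harrow

Round 1 — Glade, Inley panic (initial).
Round 2 — checking thresholds:
  Brook: 2 of 5 neighbours < 5, below threshold.
  Dunlea: 1 of 4 neighbours < 4, below threshold.
  Harrow: 1 of 3 neighbours < 3, below threshold.
  Kelston: 1 of 4 neighbours ≥ 1, panics.
  Lorne: 1 of 4 neighbours < 3, below threshold.
  Perry: 1 of 5 neighbours ≥ 1, panics.
Round 3 — checking thresholds:
  Brook: 3 of 5 neighbours < 5, below threshold.
  Dunlea: 3 of 4 neighbours < 4, below threshold.
  Harrow: 1 of 3 neighbours < 3, below threshold.
  Lorne: 3 of 4 neighbours ≥ 3, panics.
Round 4 — no new panics; cascade stops.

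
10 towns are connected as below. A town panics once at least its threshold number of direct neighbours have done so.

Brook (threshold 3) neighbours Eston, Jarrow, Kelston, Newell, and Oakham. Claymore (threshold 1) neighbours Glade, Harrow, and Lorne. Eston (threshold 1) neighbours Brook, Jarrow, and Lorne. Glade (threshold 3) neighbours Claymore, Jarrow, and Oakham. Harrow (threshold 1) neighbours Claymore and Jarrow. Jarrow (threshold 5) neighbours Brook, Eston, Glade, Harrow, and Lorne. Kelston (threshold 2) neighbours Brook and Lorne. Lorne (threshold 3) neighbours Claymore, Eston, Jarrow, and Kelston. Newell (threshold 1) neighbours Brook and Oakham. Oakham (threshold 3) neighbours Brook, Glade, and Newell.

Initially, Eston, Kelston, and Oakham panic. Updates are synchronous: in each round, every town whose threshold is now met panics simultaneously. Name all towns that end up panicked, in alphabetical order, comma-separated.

Brook, Eston, Kelston, Newell, Oakham

Round 1 — Eston, Kelston, Oakham panic (initial).
Round 2 — checking thresholds:
  Brook: 3 of 5 neighbours ≥ 3, panics.
  Glade: 1 of 3 neighbours < 3, holds.
  Jarrow: 1 of 5 neighbours < 5, holds.
  Lorne: 2 of 4 neighbours < 3, holds.
  Newell: 1 of 2 neighbours ≥ 1, panics.
Round 3 — no new panics; cascade stops.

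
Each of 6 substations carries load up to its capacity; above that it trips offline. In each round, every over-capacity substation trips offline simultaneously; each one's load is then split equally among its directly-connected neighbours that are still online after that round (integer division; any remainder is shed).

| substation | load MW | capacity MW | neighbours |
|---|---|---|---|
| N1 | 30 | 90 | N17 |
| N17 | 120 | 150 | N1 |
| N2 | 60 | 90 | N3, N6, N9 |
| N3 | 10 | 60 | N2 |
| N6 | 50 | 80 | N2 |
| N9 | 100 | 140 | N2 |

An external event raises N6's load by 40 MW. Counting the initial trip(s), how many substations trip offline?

4

Round 1 — N6 at 90 > 80. N6 trips offline.
  N6 sheds 90 MW to N2: 90 each.
    N2: 60+90 = 150 > 90
Round 2 — N2 trips offline.
  N2 sheds 150 MW to N3, N9: 75 each.
    N3: 10+75 = 85 > 60
    N9: 100+75 = 175 > 140
Round 3 — N3, N9 trip offline.
  N3 sheds 85 MW: no online neighbours, lost.
  N9 sheds 175 MW: no online neighbours, lost.
No further trips.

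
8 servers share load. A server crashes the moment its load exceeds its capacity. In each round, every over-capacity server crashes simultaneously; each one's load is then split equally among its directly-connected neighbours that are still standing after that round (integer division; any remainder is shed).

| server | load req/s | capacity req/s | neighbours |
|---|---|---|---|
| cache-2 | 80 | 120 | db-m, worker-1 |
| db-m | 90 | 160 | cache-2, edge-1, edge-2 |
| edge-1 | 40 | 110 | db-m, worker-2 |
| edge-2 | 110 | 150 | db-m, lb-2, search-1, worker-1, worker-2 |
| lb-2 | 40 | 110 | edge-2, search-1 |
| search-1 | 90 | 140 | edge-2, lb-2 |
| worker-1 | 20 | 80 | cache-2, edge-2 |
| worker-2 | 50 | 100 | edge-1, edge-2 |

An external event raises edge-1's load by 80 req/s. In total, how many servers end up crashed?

Round 1 — edge-1 at 120 > 110. edge-1 crashes.
  edge-1 sheds 120 req/s to db-m, worker-2: 60 each.
    db-m: 90+60 = 150 ≤ 160
    worker-2: 50+60 = 110 > 100
Round 2 — worker-2 crashes.
  worker-2 sheds 110 req/s to edge-2: 110 each.
    edge-2: 110+110 = 220 > 150
Round 3 — edge-2 crashes.
  edge-2 sheds 220 req/s to db-m, lb-2, search-1, worker-1: 55 each.
    db-m: 150+55 = 205 > 160
    lb-2: 40+55 = 95 ≤ 110
    search-1: 90+55 = 145 > 140
    worker-1: 20+55 = 75 ≤ 80
Round 4 — db-m, search-1 crash.
  db-m sheds 205 req/s to cache-2: 205 each.
    cache-2: 80+205 = 285 > 120
  search-1 sheds 145 req/s to lb-2: 145 each.
    lb-2: 95+145 = 240 > 110
Round 5 — cache-2, lb-2 crash.
  cache-2 sheds 285 req/s to worker-1: 285 each.
    worker-1: 75+285 = 360 > 80
  lb-2 sheds 240 req/s: no online neighbours, lost.
Round 6 — worker-1 crashes.
  worker-1 sheds 360 req/s: no online neighbours, lost.
No further crashes.

8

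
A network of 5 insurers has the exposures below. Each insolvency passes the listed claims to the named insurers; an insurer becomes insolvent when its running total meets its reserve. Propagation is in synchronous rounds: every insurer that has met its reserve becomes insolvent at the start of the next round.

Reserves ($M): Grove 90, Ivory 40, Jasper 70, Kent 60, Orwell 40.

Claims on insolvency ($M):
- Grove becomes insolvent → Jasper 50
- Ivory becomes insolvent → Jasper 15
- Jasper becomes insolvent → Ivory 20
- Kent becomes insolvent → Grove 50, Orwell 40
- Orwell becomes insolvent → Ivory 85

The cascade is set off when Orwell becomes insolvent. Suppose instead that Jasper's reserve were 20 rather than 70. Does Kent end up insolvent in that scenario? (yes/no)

With Jasper's reserve at 20:
Round 1 — Orwell becomes insolvent (initial).
  Ivory: +85 → 85 ≥ 40
Round 2 — Ivory becomes insolvent.
  Jasper: +15 → 15 < 20
No further insolvencies.

no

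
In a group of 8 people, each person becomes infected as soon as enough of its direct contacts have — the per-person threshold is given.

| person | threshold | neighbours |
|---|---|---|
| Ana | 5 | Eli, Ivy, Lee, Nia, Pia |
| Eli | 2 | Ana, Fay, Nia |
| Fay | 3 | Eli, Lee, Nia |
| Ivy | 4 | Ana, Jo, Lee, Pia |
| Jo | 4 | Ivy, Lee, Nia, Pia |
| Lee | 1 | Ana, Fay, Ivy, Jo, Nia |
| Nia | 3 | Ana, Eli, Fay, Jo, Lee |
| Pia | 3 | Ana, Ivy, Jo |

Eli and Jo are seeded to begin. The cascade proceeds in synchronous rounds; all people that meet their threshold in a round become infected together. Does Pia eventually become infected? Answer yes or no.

Round 1 — Eli, Jo become infected (initial).
Round 2 — checking thresholds:
  Ana: 1 of 5 neighbours < 5, not yet.
  Fay: 1 of 3 neighbours < 3, not yet.
  Ivy: 1 of 4 neighbours < 4, not yet.
  Lee: 1 of 5 neighbours ≥ 1, becomes infected.
  Nia: 2 of 5 neighbours < 3, not yet.
  Pia: 1 of 3 neighbours < 3, not yet.
Round 3 — checking thresholds:
  Ana: 2 of 5 neighbours < 5, not yet.
  Fay: 2 of 3 neighbours < 3, not yet.
  Ivy: 2 of 4 neighbours < 4, not yet.
  Nia: 3 of 5 neighbours ≥ 3, becomes infected.
  Pia: 1 of 3 neighbours < 3, not yet.
Round 4 — checking thresholds:
  Ana: 3 of 5 neighbours < 5, not yet.
  Fay: 3 of 3 neighbours ≥ 3, becomes infected.
  Ivy: 2 of 4 neighbours < 4, not yet.
  Pia: 1 of 3 neighbours < 3, not yet.
Round 5 — no new infections; cascade stops.

no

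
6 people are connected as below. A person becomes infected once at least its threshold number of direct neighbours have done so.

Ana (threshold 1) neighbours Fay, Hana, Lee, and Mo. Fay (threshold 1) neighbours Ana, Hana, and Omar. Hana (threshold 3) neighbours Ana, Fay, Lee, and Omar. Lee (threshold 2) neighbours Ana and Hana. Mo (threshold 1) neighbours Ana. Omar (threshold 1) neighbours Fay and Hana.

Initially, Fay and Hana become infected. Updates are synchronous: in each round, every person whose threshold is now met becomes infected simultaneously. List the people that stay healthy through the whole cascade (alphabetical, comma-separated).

none

Round 1 — Fay, Hana become infected (initial).
Round 2 — checking thresholds:
  Ana: 2 of 4 neighbours ≥ 1, becomes infected.
  Lee: 1 of 2 neighbours < 2, below threshold.
  Omar: 2 of 2 neighbours ≥ 1, becomes infected.
Round 3 — checking thresholds:
  Lee: 2 of 2 neighbours ≥ 2, becomes infected.
  Mo: 1 of 1 neighbours ≥ 1, becomes infected.
Round 4 — no new infections; cascade stops.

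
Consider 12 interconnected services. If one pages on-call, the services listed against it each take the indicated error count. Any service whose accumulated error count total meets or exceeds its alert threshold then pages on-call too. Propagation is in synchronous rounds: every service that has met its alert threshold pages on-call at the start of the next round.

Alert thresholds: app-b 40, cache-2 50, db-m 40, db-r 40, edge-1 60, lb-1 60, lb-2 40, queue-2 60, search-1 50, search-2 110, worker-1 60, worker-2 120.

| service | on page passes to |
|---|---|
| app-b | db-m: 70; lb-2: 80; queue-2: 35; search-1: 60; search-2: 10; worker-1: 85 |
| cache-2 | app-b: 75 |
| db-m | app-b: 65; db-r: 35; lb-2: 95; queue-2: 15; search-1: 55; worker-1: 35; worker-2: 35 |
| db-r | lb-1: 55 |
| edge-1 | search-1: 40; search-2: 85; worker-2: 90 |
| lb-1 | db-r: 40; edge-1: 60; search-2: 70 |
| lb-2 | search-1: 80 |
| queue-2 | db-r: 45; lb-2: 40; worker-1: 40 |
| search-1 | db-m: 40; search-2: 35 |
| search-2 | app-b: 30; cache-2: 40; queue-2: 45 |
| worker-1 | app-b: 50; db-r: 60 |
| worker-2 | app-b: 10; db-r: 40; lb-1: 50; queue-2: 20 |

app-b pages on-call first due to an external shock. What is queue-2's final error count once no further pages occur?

Round 1 — app-b pages on-call (initial).
  db-m: +70 → 70 ≥ 40
  lb-2: +80 → 80 ≥ 40
  queue-2: +35 → 35 < 60
  search-1: +60 → 60 ≥ 50
  search-2: +10 → 10 < 110
  worker-1: +85 → 85 ≥ 60
Round 2 — db-m, lb-2, search-1, worker-1 page on-call.
  db-r: +35+60 → 95 ≥ 40
  queue-2: +15 → 50 < 60
  search-2: +35 → 45 < 110
  worker-2: +35 → 35 < 120
Round 3 — db-r pages on-call.
  lb-1: +55 → 55 < 60
No further pages.

50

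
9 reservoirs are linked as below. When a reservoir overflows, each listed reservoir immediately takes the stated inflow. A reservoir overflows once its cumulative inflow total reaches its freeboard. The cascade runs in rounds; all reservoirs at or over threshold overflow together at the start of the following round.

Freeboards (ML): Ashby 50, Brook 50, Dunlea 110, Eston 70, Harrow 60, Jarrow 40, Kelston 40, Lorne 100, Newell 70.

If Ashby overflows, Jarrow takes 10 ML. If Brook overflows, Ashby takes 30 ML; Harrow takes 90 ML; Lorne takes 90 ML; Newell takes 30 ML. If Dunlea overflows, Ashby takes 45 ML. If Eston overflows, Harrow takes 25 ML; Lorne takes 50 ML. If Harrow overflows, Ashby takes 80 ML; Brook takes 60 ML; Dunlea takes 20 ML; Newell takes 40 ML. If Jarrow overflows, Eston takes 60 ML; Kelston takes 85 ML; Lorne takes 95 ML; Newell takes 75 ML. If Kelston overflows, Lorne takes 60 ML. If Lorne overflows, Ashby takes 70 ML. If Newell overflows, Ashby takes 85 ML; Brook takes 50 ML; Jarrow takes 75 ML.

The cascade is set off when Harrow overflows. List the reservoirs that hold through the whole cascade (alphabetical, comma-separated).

Dunlea, Eston

Round 1 — Harrow overflows (initial).
  Ashby: +80 → 80 ≥ 50
  Brook: +60 → 60 ≥ 50
  Dunlea: +20 → 20 < 110
  Newell: +40 → 40 < 70
Round 2 — Ashby, Brook overflow.
  Jarrow: +10 → 10 < 40
  Lorne: +90 → 90 < 100
  Newell: +30 → 70 ≥ 70
Round 3 — Newell overflows.
  Jarrow: +75 → 85 ≥ 40
Round 4 — Jarrow overflows.
  Eston: +60 → 60 < 70
  Kelston: +85 → 85 ≥ 40
  Lorne: +95 → 185 ≥ 100
Round 5 — Kelston, Lorne overflow.
No further overflows.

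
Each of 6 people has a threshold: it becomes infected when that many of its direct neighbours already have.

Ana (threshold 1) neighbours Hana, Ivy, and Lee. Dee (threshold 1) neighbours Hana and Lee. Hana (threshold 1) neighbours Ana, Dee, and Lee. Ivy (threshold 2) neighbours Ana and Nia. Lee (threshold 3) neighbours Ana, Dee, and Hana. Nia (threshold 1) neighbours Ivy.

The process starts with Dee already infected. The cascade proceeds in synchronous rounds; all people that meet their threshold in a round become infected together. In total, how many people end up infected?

Round 1 — Dee becomes infected (initial).
Round 2 — checking thresholds:
  Hana: 1 of 3 neighbours ≥ 1, becomes infected.
  Lee: 1 of 3 neighbours < 3, not yet.
Round 3 — checking thresholds:
  Ana: 1 of 3 neighbours ≥ 1, becomes infected.
  Lee: 2 of 3 neighbours < 3, not yet.
Round 4 — checking thresholds:
  Ivy: 1 of 2 neighbours < 2, not yet.
  Lee: 3 of 3 neighbours ≥ 3, becomes infected.
Round 5 — no new infections; cascade stops.

4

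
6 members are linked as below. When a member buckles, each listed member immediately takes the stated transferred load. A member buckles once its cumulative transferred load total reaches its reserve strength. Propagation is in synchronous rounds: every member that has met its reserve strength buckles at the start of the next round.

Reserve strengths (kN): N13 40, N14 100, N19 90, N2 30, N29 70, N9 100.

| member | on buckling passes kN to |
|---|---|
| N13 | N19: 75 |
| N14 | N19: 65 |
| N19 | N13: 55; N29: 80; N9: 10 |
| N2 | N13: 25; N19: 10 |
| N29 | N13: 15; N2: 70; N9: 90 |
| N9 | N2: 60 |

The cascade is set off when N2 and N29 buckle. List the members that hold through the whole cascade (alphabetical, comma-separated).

Round 1 — N2, N29 buckle (initial).
  N13: +25+15 → 40 ≥ 40
  N19: +10 → 10 < 90
  N9: +90 → 90 < 100
Round 2 — N13 buckles.
  N19: +75 → 85 < 90
No further bucklings.

N14, N19, N9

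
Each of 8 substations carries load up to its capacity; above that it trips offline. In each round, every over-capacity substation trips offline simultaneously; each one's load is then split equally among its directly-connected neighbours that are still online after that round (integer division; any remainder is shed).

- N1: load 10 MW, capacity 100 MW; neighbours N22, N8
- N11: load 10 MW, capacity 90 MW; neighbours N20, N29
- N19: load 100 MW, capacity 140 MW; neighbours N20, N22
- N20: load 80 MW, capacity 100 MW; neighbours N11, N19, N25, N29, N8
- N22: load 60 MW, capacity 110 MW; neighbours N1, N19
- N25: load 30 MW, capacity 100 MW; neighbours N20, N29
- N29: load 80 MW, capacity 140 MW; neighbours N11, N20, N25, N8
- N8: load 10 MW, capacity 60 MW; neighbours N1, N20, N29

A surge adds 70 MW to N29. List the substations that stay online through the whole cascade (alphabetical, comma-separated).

N1, N11, N19, N22, N25

Round 1 — N29 at 150 > 140. N29 trips offline.
  N29 sheds 150 MW to N11, N20, N25, N8: 37 each (2 lost).
    N11: 10+37 = 47 ≤ 90
    N20: 80+37 = 117 > 100
    N25: 30+37 = 67 ≤ 100
    N8: 10+37 = 47 ≤ 60
Round 2 — N20 trips offline.
  N20 sheds 117 MW to N11, N19, N25, N8: 29 each (1 lost).
    N11: 47+29 = 76 ≤ 90
    N19: 100+29 = 129 ≤ 140
    N25: 67+29 = 96 ≤ 100
    N8: 47+29 = 76 > 60
Round 3 — N8 trips offline.
  N8 sheds 76 MW to N1: 76 each.
    N1: 10+76 = 86 ≤ 100
No further trips.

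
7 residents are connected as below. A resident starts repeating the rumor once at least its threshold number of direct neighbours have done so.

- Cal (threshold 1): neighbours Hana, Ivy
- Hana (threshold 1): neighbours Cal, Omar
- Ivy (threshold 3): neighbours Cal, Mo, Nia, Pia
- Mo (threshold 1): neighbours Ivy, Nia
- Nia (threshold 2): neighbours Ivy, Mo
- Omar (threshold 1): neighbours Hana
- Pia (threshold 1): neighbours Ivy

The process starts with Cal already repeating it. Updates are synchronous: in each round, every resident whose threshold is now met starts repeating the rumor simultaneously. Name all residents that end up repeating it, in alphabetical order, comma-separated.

Cal, Hana, Omar

Round 1 — Cal starts repeating the rumor (initial).
Round 2 — checking thresholds:
  Hana: 1 of 2 neighbours ≥ 1, starts repeating the rumor.
  Ivy: 1 of 4 neighbours < 3, not yet.
Round 3 — checking thresholds:
  Ivy: 1 of 4 neighbours < 3, not yet.
  Omar: 1 of 1 neighbours ≥ 1, starts repeating the rumor.
Round 4 — no new spreads; cascade stops.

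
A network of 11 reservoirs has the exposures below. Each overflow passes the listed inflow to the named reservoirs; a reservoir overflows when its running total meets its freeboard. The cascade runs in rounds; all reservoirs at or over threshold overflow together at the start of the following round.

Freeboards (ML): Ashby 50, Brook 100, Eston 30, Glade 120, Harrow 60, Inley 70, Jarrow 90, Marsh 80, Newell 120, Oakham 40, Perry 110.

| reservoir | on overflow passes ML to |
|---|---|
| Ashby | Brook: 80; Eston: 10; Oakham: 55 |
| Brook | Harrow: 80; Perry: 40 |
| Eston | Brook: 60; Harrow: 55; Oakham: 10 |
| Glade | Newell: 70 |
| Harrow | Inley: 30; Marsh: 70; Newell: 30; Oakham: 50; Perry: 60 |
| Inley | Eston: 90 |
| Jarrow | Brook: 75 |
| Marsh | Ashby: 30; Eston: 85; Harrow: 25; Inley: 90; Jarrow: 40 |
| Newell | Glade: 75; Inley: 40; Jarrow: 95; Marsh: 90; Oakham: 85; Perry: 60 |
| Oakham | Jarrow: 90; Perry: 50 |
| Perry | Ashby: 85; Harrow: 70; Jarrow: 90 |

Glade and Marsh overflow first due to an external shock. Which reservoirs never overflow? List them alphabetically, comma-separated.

Newell

Round 1 — Glade, Marsh overflow (initial).
  Ashby: +30 → 30 < 50
  Eston: +85 → 85 ≥ 30
  Harrow: +25 → 25 < 60
  Inley: +90 → 90 ≥ 70
  Jarrow: +40 → 40 < 90
  Newell: +70 → 70 < 120
Round 2 — Eston, Inley overflow.
  Brook: +60 → 60 < 100
  Harrow: +55 → 80 ≥ 60
  Oakham: +10 → 10 < 40
Round 3 — Harrow overflows.
  Newell: +30 → 100 < 120
  Oakham: +50 → 60 ≥ 40
  Perry: +60 → 60 < 110
Round 4 — Oakham overflows.
  Jarrow: +90 → 130 ≥ 90
  Perry: +50 → 110 ≥ 110
Round 5 — Jarrow, Perry overflow.
  Ashby: +85 → 115 ≥ 50
  Brook: +75 → 135 ≥ 100
Round 6 — Ashby, Brook overflow.
No further overflows.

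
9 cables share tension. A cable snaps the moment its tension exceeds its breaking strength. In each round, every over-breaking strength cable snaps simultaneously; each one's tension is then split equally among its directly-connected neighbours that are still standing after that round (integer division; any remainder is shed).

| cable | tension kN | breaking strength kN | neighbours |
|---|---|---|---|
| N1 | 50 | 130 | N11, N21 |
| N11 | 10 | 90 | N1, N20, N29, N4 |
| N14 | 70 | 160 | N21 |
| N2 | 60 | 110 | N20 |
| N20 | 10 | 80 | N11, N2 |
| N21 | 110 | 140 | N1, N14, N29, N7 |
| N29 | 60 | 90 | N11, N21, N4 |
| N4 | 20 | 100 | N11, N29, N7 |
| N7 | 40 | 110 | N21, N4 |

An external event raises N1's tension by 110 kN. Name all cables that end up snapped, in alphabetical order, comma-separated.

Round 1 — N1 at 160 > 130. N1 snaps.
  N1 sheds 160 kN to N11, N21: 80 each.
    N11: 10+80 = 90 ≤ 90
    N21: 110+80 = 190 > 140
Round 2 — N21 snaps.
  N21 sheds 190 kN to N14, N29, N7: 63 each (1 lost).
    N14: 70+63 = 133 ≤ 160
    N29: 60+63 = 123 > 90
    N7: 40+63 = 103 ≤ 110
Round 3 — N29 snaps.
  N29 sheds 123 kN to N11, N4: 61 each (1 lost).
    N11: 90+61 = 151 > 90
    N4: 20+61 = 81 ≤ 100
Round 4 — N11 snaps.
  N11 sheds 151 kN to N20, N4: 75 each (1 lost).
    N20: 10+75 = 85 > 80
    N4: 81+75 = 156 > 100
Round 5 — N20, N4 snap.
  N20 sheds 85 kN to N2: 85 each.
    N2: 60+85 = 145 > 110
  N4 sheds 156 kN to N7: 156 each.
    N7: 103+156 = 259 > 110
Round 6 — N2, N7 snap.
  N2 sheds 145 kN: no online neighbours, lost.
  N7 sheds 259 kN: no online neighbours, lost.
No further breaks.

N1, N11, N2, N20, N21, N29, N4, N7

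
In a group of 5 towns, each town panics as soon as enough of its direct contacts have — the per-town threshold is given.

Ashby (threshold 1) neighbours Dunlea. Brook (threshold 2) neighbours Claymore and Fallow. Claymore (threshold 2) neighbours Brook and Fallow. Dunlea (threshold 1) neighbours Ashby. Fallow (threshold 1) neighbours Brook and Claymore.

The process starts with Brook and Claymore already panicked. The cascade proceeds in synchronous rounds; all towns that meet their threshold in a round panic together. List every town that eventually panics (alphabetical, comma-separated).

Brook, Claymore, Fallow

Round 1 — Brook, Claymore panic (initial).
Round 2 — checking thresholds:
  Fallow: 2 of 2 neighbours ≥ 1, panics.
Round 3 — no new panics; cascade stops.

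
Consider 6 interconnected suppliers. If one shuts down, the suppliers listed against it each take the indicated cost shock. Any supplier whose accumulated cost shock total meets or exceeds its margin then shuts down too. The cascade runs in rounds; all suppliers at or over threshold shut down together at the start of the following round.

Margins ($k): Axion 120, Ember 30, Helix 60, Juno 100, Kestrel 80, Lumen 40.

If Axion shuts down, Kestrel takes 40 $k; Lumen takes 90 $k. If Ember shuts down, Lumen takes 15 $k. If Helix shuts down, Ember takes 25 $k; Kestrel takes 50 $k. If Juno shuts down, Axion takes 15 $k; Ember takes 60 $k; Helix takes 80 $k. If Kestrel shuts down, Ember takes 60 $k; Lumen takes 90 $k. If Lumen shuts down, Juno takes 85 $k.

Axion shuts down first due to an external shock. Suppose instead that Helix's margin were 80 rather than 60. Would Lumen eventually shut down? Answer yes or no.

With Helix's margin at 80:
Round 1 — Axion shuts down (initial).
  Kestrel: +40 → 40 < 80
  Lumen: +90 → 90 ≥ 40
Round 2 — Lumen shuts down.
  Juno: +85 → 85 < 100
No further shutdowns.

yes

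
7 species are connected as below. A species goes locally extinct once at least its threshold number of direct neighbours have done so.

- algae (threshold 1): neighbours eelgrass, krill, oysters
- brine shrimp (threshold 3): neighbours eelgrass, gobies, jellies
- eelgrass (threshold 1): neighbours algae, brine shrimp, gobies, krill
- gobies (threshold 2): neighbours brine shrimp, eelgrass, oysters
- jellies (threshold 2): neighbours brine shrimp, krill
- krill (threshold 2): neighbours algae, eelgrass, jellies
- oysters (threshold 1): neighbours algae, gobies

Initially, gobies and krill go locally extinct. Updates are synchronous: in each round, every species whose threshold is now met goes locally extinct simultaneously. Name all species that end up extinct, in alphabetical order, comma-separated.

Round 1 — gobies, krill go locally extinct (initial).
Round 2 — checking thresholds:
  algae: 1 of 3 neighbours ≥ 1, goes locally extinct.
  brine shrimp: 1 of 3 neighbours < 3, holds.
  eelgrass: 2 of 4 neighbours ≥ 1, goes locally extinct.
  jellies: 1 of 2 neighbours < 2, holds.
  oysters: 1 of 2 neighbours ≥ 1, goes locally extinct.
Round 3 — no new extinctions; cascade stops.

algae, eelgrass, gobies, krill, oysters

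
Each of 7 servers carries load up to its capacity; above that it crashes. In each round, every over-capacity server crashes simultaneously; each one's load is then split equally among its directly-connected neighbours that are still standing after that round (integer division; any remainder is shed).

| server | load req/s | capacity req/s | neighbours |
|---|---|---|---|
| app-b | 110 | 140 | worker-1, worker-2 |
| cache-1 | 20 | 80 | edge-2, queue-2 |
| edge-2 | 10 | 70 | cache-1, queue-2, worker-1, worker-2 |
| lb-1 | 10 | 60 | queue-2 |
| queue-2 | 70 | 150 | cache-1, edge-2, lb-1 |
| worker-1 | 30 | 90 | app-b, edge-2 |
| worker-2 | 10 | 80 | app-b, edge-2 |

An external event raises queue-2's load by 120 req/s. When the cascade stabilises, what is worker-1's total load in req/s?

Round 1 — queue-2 at 190 > 150. queue-2 crashes.
  queue-2 sheds 190 req/s to cache-1, edge-2, lb-1: 63 each (1 lost).
    cache-1: 20+63 = 83 > 80
    edge-2: 10+63 = 73 > 70
    lb-1: 10+63 = 73 > 60
Round 2 — cache-1, edge-2, lb-1 crash.
  cache-1 sheds 83 req/s: no online neighbours, lost.
  edge-2 sheds 73 req/s to worker-1, worker-2: 36 each (1 lost).
    worker-1: 30+36 = 66 ≤ 90
    worker-2: 10+36 = 46 ≤ 80
  lb-1 sheds 73 req/s: no online neighbours, lost.
No further crashes.

66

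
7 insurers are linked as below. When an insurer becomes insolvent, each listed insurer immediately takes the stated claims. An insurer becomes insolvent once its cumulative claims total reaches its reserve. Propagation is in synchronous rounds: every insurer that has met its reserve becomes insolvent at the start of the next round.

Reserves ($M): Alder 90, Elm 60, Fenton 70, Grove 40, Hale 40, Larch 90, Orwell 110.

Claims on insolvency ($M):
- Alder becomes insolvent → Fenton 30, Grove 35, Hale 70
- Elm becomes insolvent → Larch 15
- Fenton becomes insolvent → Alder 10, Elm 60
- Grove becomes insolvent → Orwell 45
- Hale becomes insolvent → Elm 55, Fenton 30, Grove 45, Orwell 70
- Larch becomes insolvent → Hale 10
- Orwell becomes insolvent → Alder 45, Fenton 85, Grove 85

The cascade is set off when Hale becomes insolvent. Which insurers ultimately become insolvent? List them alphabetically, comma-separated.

Elm, Fenton, Grove, Hale, Orwell

Round 1 — Hale becomes insolvent (initial).
  Elm: +55 → 55 < 60
  Fenton: +30 → 30 < 70
  Grove: +45 → 45 ≥ 40
  Orwell: +70 → 70 < 110
Round 2 — Grove becomes insolvent.
  Orwell: +45 → 115 ≥ 110
Round 3 — Orwell becomes insolvent.
  Alder: +45 → 45 < 90
  Fenton: +85 → 115 ≥ 70
Round 4 — Fenton becomes insolvent.
  Alder: +10 → 55 < 90
  Elm: +60 → 115 ≥ 60
Round 5 — Elm becomes insolvent.
  Larch: +15 → 15 < 90
No further insolvencies.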